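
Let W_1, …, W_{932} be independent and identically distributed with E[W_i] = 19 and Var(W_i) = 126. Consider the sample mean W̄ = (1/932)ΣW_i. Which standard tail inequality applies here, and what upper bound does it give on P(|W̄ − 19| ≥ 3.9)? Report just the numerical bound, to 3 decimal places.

0.009

With mean and variance of each term known, Chebyshev's inequality bounds the deviation of the sum (or sample mean).
Var(W̄) = Var(W_i)/n = 126/932 = 0.13519.
Chebyshev: P(|W̄ − 19| ≥ 3.9) ≤ Var(W̄)/(3.9)² = 126/(932·3.9²) = 0.0089.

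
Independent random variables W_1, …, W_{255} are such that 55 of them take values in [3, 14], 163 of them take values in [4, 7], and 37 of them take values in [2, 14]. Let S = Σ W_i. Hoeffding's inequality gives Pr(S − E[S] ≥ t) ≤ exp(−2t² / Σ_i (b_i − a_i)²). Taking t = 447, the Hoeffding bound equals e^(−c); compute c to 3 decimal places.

29.711

Σ(b_i − a_i)² = 55·11² + 163·3² + 37·12² = 13450.
c = 2t² / 13450 = 2·447² / 13450 = 29.7114.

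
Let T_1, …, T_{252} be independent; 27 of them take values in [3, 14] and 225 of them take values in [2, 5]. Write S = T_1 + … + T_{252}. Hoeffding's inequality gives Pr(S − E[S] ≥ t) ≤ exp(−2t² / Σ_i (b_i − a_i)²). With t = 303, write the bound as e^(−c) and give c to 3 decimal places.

Σ(b_i − a_i)² = 27·11² + 225·3² = 5292.
c = 2t² / 5292 = 2·303² / 5292 = 34.6973.

34.697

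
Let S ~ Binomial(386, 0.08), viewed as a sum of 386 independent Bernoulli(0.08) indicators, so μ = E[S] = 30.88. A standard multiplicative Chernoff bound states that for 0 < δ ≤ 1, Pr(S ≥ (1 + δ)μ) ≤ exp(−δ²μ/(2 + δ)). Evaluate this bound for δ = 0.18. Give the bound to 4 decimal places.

Exponent = δ²μ/(2 + δ) = 0.18²·30.88/2.18 = 0.4590.
Bound = exp(−0.4590) = 0.63195.

0.6319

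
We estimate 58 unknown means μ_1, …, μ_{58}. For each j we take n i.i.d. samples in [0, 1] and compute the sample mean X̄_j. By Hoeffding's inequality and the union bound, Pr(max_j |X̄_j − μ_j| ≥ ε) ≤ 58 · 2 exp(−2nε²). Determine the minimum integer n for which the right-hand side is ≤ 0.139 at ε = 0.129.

Need 2·58·exp(−2nε²) ≤ 0.139, i.e. exp(−2nε²) ≤ 0.139/116.
So 2nε² ≥ ln(116/0.139) = 6.726872.
Hence n ≥ 6.726872/(2·0.129²) = 202.117.
The smallest integer n is 203.

203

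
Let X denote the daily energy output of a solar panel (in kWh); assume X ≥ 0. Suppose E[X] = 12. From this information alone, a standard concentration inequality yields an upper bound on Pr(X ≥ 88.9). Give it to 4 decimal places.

0.1350

Only the mean of a non-negative variable is known, so Markov's inequality is the applicable tail bound.
Markov's inequality: for a non-negative random variable, Pr(X ≥ a) ≤ E[X]/a.
Here E[X] = 12 and a = 88.9, so the bound is 12/88.9 = 0.1350.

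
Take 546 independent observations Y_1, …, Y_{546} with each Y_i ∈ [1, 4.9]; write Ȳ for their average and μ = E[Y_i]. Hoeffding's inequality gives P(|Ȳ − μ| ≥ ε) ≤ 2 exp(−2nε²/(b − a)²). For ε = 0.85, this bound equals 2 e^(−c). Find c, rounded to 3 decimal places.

c = 2nε²/(b − a)² = 2·546·0.85² / 3.9² = 51.8718.

51.872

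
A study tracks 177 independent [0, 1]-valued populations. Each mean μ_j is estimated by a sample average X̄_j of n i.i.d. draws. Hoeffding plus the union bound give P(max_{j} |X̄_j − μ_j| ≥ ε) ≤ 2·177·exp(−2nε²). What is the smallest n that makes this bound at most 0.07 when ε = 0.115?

323

Need 2·177·exp(−2nε²) ≤ 0.07, i.e. exp(−2nε²) ≤ 0.07/354.
So 2nε² ≥ ln(354/0.07) = 8.528557.
Hence n ≥ 8.528557/(2·0.115²) = 322.441.
The smallest integer n is 323.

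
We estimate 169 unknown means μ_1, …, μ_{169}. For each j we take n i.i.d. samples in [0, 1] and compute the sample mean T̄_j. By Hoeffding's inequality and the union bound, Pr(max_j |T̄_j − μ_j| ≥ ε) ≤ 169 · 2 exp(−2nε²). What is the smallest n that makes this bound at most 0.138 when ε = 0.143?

191

Need 2·169·exp(−2nε²) ≤ 0.138, i.e. exp(−2nε²) ≤ 0.138/338.
So 2nε² ≥ ln(338/0.138) = 7.803547.
Hence n ≥ 7.803547/(2·0.143²) = 190.805.
The smallest integer n is 191.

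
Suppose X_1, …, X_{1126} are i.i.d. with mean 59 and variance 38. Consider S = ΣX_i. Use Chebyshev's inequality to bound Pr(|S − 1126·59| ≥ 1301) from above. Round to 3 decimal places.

Var(S) = n·Var(X_i) = 1126·38 = 42788.
Chebyshev: Pr(|S − 1126·59| ≥ 1301) ≤ Var(S)/1301² = 42788/1692601 = 0.0253.

0.025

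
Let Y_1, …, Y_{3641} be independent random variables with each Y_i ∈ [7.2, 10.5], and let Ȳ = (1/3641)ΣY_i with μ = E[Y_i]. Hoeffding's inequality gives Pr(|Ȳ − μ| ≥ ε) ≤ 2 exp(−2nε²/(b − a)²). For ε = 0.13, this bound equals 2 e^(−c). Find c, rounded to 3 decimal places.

11.301

c = 2nε²/(b − a)² = 2·3641·0.13² / 3.3² = 11.3008.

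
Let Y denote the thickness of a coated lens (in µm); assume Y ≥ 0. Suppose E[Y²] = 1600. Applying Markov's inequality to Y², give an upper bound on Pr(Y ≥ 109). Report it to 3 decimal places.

0.135

Since Y ≥ 0, the event {Y ≥ 109} is the same as {Y² ≥ 11881}.
Markov's inequality applied to Y² gives Pr(Y² ≥ 11881) ≤ E[Y²]/11881 = 1600/11881 = 0.1347.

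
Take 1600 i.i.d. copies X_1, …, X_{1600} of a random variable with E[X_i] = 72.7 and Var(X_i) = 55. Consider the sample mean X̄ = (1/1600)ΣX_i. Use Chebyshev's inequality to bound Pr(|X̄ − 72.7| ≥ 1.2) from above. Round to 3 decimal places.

Var(X̄) = Var(X_i)/n = 55/1600 = 0.034375.
Chebyshev: Pr(|X̄ − 72.7| ≥ 1.2) ≤ Var(X̄)/(1.2)² = 55/(1600·1.2²) = 0.0239.

0.024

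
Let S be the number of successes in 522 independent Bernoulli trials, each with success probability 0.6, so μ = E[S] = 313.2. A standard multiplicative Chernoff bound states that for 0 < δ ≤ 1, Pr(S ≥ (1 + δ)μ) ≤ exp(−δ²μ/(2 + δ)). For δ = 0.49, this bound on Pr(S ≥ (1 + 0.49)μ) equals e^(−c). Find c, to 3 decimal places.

30.201

c = δ²μ/(2 + δ) = 0.49²·313.2/(2 + 0.49) = 30.2005.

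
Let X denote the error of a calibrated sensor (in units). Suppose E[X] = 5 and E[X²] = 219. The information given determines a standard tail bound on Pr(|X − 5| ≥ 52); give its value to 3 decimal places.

The first two moments determine the variance, so Chebyshev's inequality is the sharpest standard bound available.
Var(X) = E[X²] − (E[X])² = 219 − 25 = 194.
Chebyshev's inequality: Pr(|X − μ| ≥ t) ≤ Var(X)/t² = 194/2704 = 0.0717.

0.072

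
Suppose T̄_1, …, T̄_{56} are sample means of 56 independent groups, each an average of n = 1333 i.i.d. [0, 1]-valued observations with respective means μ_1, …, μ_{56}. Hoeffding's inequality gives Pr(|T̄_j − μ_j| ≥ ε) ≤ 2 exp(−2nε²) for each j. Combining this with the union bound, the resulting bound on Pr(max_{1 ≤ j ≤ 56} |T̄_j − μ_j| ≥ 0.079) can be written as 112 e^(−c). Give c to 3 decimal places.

Union bound over the 56 events: Pr(max_{1 ≤ j ≤ 56} |T̄_j − μ_j| ≥ 0.079) ≤ 56·2·exp(−2nε²) = 112 exp(−2·1333·0.079²).
So c = 2·1333·0.079² = 16.6385.

16.639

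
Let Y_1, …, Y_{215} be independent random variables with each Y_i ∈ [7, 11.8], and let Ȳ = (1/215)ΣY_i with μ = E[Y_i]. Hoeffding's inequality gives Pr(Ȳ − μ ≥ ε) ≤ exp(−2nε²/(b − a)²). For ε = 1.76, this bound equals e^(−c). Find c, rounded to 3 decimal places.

57.811

c = 2nε²/(b − a)² = 2·215·1.76² / 4.8² = 57.8111.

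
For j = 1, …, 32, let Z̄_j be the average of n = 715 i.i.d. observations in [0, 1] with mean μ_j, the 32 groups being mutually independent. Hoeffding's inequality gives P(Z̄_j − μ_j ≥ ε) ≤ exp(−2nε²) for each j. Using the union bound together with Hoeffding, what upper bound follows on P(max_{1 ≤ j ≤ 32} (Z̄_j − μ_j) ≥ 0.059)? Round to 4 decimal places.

Per-experiment Hoeffding bound: exp(−2·715·0.059²) = exp(−4.97783) = 0.006889.
Union bound over 32 events: 32·0.006889 = 0.22045.

0.2204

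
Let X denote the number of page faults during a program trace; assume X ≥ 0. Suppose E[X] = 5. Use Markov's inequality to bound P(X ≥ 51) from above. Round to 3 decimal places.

0.098

Markov's inequality: for a non-negative random variable, P(X ≥ a) ≤ E[X]/a.
Here E[X] = 5 and a = 51, so the bound is 5/51 = 0.0980.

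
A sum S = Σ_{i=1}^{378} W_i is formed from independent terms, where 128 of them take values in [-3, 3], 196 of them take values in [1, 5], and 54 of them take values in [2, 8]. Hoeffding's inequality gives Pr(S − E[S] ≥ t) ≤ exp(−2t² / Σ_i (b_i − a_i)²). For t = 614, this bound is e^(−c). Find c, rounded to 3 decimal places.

77.827

Σ(b_i − a_i)² = 128·6² + 196·4² + 54·6² = 9688.
c = 2t² / 9688 = 2·614² / 9688 = 77.8274.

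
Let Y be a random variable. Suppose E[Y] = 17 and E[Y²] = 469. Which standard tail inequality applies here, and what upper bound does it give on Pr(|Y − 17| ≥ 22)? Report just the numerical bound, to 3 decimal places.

0.372

The first two moments determine the variance, so Chebyshev's inequality is the sharpest standard bound available.
Var(Y) = E[Y²] − (E[Y])² = 469 − 289 = 180.
Chebyshev's inequality: Pr(|Y − μ| ≥ t) ≤ Var(Y)/t² = 180/484 = 0.3719.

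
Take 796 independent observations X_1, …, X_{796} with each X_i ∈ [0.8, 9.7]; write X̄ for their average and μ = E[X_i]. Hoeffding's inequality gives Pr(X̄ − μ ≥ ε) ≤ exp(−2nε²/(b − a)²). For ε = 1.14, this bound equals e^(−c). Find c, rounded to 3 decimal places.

26.120

c = 2nε²/(b − a)² = 2·796·1.14² / 8.9² = 26.1200.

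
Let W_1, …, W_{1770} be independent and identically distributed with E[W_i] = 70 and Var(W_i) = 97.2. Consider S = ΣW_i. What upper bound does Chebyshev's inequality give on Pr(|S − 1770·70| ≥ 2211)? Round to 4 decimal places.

Var(S) = n·Var(W_i) = 1770·97.2 = 172044.
Chebyshev: Pr(|S − 1770·70| ≥ 2211) ≤ Var(S)/2211² = 172044/4888521 = 0.0352.

0.0352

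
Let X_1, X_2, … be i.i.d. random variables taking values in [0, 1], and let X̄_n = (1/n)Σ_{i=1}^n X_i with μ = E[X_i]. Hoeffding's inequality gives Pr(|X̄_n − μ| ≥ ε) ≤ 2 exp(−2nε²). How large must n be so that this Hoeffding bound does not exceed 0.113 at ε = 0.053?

512

Require 2·exp(−2nε²) ≤ 0.113, i.e. 2nε² ≥ ln(2/0.113) = 2.873515.
So n ≥ 2.873515 / (2·0.053²) = 511.484.
The smallest integer n is 512.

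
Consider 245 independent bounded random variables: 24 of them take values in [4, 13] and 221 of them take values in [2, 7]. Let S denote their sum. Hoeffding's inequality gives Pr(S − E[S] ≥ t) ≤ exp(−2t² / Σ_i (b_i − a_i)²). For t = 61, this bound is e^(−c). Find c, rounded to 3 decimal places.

0.996

Σ(b_i − a_i)² = 24·9² + 221·5² = 7469.
c = 2t² / 7469 = 2·61² / 7469 = 0.9964.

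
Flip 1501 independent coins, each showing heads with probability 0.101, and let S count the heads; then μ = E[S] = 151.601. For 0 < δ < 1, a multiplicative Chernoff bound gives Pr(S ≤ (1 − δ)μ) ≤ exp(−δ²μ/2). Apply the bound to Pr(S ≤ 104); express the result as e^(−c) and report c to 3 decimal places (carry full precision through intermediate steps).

Write 104 = (1 − δ)μ, so δ = 1 − 104/151.601 = 0.3139887…
Then the exponent is δ²μ/2 = (μ − 104)²/(2μ) = 7.473088.

7.473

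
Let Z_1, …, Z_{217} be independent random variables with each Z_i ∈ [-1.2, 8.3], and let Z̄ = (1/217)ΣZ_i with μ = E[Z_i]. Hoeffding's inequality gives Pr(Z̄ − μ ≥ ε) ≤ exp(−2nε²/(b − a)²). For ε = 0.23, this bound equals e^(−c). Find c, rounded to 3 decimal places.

0.254

c = 2nε²/(b − a)² = 2·217·0.23² / 9.5² = 0.2544.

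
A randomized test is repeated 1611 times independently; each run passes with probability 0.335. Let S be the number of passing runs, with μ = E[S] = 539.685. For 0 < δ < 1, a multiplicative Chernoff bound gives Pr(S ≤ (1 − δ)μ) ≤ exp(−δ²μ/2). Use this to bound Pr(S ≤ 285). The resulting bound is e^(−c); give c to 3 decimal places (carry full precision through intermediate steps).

Write 285 = (1 − δ)μ, so δ = 1 − 285/539.685 = 0.4719142…
Then the exponent is δ²μ/2 = (μ − 285)²/(2μ) = 60.094730.

60.095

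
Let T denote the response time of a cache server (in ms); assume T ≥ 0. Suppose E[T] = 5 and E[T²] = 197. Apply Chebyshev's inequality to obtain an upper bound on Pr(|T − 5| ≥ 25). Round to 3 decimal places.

0.275

Var(T) = E[T²] − (E[T])² = 197 − 25 = 172.
Chebyshev's inequality: Pr(|T − μ| ≥ t) ≤ Var(T)/t² = 172/625 = 0.2752.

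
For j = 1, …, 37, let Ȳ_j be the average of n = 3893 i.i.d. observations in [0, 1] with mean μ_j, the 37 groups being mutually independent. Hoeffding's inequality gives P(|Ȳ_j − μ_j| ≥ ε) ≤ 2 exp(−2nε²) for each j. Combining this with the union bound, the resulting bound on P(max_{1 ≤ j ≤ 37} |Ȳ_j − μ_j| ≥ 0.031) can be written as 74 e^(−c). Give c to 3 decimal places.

7.482

Union bound over the 37 events: P(max_{1 ≤ j ≤ 37} |Ȳ_j − μ_j| ≥ 0.031) ≤ 37·2·exp(−2nε²) = 74 exp(−2·3893·0.031²).
So c = 2·3893·0.031² = 7.4823.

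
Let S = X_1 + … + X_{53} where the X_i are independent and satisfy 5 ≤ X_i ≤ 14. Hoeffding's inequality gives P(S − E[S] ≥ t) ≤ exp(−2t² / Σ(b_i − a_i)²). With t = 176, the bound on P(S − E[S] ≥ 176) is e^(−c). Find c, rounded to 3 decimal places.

Σ(b_i − a_i)² = 53·(9)² = 4293.
c = 2t²/4293 = 2·176²/4293 = 14.4309.

14.431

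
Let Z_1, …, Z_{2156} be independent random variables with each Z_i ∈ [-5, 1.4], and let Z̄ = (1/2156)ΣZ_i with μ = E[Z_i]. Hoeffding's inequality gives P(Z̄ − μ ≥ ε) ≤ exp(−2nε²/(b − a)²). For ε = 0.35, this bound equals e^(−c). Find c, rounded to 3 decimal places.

12.896

c = 2nε²/(b − a)² = 2·2156·0.35² / 6.4² = 12.8960.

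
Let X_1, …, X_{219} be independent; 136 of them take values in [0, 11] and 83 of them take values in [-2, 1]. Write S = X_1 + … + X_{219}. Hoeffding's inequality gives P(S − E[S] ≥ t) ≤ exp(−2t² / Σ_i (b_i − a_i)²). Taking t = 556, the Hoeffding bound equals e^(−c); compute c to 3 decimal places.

35.940

Σ(b_i − a_i)² = 136·11² + 83·3² = 17203.
c = 2t² / 17203 = 2·556² / 17203 = 35.9398.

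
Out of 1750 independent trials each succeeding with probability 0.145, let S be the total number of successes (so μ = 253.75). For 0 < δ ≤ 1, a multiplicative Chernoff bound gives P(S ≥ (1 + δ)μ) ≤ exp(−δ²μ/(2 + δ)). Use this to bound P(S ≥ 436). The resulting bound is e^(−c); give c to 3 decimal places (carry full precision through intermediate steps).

Write 436 = (1 + δ)μ, so δ = 436/253.75 − 1 = 0.7182266…
Then the exponent is δ²μ/(2 + δ) = (436 − μ)² / (μ·(2 + δ)) = 48.155219.

48.155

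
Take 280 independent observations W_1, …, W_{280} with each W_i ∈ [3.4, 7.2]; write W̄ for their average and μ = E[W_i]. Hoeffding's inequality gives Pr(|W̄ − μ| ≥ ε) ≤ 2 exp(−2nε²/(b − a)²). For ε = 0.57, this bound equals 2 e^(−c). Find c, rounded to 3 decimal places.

12.600

c = 2nε²/(b − a)² = 2·280·0.57² / 3.8² = 12.6000.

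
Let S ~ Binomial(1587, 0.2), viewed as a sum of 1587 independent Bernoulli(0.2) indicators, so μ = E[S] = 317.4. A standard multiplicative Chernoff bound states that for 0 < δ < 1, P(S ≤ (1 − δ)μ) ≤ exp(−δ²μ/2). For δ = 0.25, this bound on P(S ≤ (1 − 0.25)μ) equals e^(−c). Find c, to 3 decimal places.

9.919

c = δ²μ/2 = 0.25²·317.4/2 = 9.9187.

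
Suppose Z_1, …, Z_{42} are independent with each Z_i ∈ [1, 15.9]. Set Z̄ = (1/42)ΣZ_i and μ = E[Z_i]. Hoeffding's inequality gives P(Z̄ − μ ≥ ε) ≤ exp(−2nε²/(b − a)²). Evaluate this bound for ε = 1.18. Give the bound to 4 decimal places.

Exponent: 2nε²/(b − a)² = 2·42·1.18² / 14.9² = 0.52683.
Bound = exp(−0.52683) = 0.59047.

0.5905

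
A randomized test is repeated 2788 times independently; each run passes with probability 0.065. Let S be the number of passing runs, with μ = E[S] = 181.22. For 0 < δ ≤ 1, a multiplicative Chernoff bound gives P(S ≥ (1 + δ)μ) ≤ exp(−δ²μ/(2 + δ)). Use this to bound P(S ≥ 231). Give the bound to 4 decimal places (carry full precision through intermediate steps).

Write 231 = (1 + δ)μ, so δ = 231/181.22 − 1 = 0.2746937…
Then the exponent is δ²μ/(2 + δ) = (231 − μ)² / (μ·(2 + δ)) = 6.011471.
Bound = exp(−6.011471) = 0.00245.

0.0025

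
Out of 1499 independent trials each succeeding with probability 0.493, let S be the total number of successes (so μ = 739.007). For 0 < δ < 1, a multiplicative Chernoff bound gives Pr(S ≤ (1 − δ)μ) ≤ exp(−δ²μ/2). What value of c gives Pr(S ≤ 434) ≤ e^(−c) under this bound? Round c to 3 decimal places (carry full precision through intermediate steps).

Write 434 = (1 − δ)μ, so δ = 1 − 434/739.007 = 0.4127255…
Then the exponent is δ²μ/2 = (μ − 434)²/(2μ) = 62.942076.

62.942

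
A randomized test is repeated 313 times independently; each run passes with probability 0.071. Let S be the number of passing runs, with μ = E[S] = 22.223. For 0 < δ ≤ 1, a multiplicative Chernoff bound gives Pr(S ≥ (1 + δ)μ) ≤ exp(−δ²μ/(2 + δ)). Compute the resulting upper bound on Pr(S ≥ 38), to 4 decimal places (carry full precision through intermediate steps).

0.0160

Write 38 = (1 + δ)μ, so δ = 38/22.223 − 1 = 0.7099402…
Then the exponent is δ²μ/(2 + δ) = (38 − μ)² / (μ·(2 + δ)) = 4.133200.
Bound = exp(−4.133200) = 0.01603.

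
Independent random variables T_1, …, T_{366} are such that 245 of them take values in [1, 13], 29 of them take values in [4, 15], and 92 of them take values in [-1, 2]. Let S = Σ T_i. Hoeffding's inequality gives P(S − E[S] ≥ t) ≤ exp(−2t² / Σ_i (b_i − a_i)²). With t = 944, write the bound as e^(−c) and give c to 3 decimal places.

Σ(b_i − a_i)² = 245·12² + 29·11² + 92·3² = 39617.
c = 2t² / 39617 = 2·944² / 39617 = 44.9876.

44.988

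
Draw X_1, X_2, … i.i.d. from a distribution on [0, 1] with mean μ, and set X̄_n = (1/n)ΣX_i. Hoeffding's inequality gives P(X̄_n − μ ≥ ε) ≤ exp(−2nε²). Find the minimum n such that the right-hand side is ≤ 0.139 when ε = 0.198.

Require exp(−2nε²) ≤ 0.139, i.e. 2nε² ≥ ln(1/0.139) = 1.973281.
So n ≥ 1.973281 / (2·0.198²) = 25.167.
The smallest integer n is 26.

26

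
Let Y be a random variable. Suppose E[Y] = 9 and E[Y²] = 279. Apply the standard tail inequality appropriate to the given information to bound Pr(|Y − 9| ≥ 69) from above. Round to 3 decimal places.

0.042

The first two moments determine the variance, so Chebyshev's inequality is the sharpest standard bound available.
Var(Y) = E[Y²] − (E[Y])² = 279 − 81 = 198.
Chebyshev's inequality: Pr(|Y − μ| ≥ t) ≤ Var(Y)/t² = 198/4761 = 0.0416.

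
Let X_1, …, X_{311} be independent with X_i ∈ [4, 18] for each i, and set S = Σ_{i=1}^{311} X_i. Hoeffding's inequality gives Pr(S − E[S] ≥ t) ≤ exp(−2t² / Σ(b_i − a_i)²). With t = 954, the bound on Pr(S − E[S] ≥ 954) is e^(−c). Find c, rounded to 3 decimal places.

29.861

Σ(b_i − a_i)² = 311·(14)² = 60956.
c = 2t²/60956 = 2·954²/60956 = 29.8614.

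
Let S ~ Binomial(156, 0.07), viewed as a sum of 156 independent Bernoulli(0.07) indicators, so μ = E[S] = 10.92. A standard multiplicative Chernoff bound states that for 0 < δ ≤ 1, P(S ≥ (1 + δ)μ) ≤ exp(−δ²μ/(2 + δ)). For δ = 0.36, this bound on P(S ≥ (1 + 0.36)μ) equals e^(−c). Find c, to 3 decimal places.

c = δ²μ/(2 + δ) = 0.36²·10.92/(2 + 0.36) = 0.5997.

0.600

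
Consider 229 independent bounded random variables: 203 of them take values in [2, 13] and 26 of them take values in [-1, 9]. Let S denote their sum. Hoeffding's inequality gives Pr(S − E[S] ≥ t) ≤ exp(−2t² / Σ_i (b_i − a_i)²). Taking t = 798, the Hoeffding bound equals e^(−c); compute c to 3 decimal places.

Σ(b_i − a_i)² = 203·11² + 26·10² = 27163.
c = 2t² / 27163 = 2·798² / 27163 = 46.8876.

46.888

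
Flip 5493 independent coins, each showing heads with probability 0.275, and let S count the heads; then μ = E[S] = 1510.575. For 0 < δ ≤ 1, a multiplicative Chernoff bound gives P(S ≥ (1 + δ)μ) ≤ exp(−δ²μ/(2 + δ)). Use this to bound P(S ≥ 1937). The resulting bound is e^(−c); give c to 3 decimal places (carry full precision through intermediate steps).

Write 1937 = (1 + δ)μ, so δ = 1937/1510.575 − 1 = 0.2822932…
Then the exponent is δ²μ/(2 + δ) = (1937 − μ)² / (μ·(2 + δ)) = 52.743822.

52.744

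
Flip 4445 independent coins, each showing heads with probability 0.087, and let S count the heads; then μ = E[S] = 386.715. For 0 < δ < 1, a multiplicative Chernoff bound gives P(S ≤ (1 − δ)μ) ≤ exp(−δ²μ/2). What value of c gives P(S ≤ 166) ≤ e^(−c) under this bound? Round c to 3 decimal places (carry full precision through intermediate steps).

62.986

Write 166 = (1 − δ)μ, so δ = 1 − 166/386.715 = 0.5707433…
Then the exponent is δ²μ/2 = (μ − 166)²/(2μ) = 62.985805.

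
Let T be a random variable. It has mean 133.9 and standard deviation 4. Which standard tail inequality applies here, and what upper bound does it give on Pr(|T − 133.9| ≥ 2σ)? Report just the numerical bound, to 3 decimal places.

Mean and variance are known, so Chebyshev's inequality applies.
Chebyshev: Pr(|T − μ| ≥ t) ≤ Var(T)/t².
Var(T) = σ² = 4² = 16.
t = 2·4 = 8.
Bound = 16 / 64 = 0.2500.

0.250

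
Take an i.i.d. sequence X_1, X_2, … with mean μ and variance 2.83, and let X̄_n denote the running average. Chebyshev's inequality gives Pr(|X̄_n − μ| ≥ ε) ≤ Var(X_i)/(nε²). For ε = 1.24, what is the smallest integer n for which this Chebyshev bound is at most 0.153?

13

Require 2.83/(n·1.24²) ≤ 0.153, i.e. n ≥ 2.83/(0.153·1.24²) = 12.030.
The smallest integer n is 13.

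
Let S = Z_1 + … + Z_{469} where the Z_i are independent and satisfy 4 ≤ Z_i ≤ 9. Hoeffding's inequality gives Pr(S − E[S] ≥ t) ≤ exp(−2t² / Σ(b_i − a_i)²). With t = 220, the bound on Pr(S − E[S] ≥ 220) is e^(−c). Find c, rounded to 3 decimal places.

8.256

Σ(b_i − a_i)² = 469·(5)² = 11725.
c = 2t²/11725 = 2·220²/11725 = 8.2559.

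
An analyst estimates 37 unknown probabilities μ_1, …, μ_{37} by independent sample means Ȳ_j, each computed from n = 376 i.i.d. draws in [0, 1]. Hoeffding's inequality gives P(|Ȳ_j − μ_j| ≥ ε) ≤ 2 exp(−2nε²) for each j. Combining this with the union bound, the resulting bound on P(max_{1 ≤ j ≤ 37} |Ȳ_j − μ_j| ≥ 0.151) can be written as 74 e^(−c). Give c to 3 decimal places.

Union bound over the 37 events: P(max_{1 ≤ j ≤ 37} |Ȳ_j − μ_j| ≥ 0.151) ≤ 37·2·exp(−2nε²) = 74 exp(−2·376·0.151²).
So c = 2·376·0.151² = 17.1464.

17.146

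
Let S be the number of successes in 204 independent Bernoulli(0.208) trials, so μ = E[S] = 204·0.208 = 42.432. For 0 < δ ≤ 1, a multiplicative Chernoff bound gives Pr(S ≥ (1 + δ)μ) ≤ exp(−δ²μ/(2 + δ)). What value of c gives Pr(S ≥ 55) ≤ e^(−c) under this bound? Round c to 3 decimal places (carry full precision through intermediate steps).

Write 55 = (1 + δ)μ, so δ = 55/42.432 − 1 = 0.2961916…
Then the exponent is δ²μ/(2 + δ) = (55 − μ)² / (μ·(2 + δ)) = 1.621178.

1.621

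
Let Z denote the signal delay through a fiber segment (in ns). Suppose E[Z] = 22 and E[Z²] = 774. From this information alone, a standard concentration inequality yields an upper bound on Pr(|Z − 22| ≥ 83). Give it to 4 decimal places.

0.0421

The first two moments determine the variance, so Chebyshev's inequality is the sharpest standard bound available.
Var(Z) = E[Z²] − (E[Z])² = 774 − 484 = 290.
Chebyshev's inequality: Pr(|Z − μ| ≥ t) ≤ Var(Z)/t² = 290/6889 = 0.0421.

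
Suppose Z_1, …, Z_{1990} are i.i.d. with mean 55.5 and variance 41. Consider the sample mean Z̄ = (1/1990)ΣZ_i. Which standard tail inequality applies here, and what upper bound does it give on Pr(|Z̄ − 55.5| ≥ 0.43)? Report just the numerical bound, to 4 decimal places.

With mean and variance of each term known, Chebyshev's inequality bounds the deviation of the sum (or sample mean).
Var(Z̄) = Var(Z_i)/n = 41/1990 = 0.020603.
Chebyshev: Pr(|Z̄ − 55.5| ≥ 0.43) ≤ Var(Z̄)/(0.43)² = 41/(1990·0.43²) = 0.1114.

0.1114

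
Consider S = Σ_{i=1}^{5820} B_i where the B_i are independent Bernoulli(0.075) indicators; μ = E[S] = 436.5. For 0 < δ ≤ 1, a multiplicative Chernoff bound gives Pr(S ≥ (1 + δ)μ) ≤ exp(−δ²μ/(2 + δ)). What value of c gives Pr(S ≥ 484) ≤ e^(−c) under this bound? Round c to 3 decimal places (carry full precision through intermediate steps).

Write 484 = (1 + δ)μ, so δ = 484/436.5 − 1 = 0.1088202…
Then the exponent is δ²μ/(2 + δ) = (484 − μ)² / (μ·(2 + δ)) = 2.451114.

2.451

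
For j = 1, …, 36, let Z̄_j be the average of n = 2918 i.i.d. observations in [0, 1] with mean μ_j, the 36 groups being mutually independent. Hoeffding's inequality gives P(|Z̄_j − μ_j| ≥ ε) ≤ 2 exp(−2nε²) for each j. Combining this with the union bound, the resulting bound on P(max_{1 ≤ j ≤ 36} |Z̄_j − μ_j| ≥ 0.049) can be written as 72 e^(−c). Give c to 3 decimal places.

14.012

Union bound over the 36 events: P(max_{1 ≤ j ≤ 36} |Z̄_j − μ_j| ≥ 0.049) ≤ 36·2·exp(−2nε²) = 72 exp(−2·2918·0.049²).
So c = 2·2918·0.049² = 14.0122.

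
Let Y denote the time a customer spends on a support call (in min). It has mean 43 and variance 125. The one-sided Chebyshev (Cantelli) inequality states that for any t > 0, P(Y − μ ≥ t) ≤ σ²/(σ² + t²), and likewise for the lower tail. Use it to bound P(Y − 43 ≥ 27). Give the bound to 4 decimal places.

0.1464

Here σ² = 125 and t = 27, so σ² + t² = 854.
Cantelli's bound: 125/854 = 0.1464.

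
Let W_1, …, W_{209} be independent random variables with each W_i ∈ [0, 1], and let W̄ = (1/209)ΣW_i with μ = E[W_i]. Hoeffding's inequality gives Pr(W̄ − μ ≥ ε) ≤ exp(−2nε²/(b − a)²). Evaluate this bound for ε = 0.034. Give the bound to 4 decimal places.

Exponent: 2nε²/(b − a)² = 2·209·0.034² / 1² = 0.48321.
Bound = exp(−0.48321) = 0.61680.

0.6168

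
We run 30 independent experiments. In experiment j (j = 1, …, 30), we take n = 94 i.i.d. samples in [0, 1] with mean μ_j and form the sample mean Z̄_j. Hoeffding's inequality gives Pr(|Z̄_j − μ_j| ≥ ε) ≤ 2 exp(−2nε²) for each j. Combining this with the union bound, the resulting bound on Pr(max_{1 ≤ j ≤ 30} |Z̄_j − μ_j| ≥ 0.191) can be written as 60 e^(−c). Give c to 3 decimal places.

Union bound over the 30 events: Pr(max_{1 ≤ j ≤ 30} |Z̄_j − μ_j| ≥ 0.191) ≤ 30·2·exp(−2nε²) = 60 exp(−2·94·0.191²).
So c = 2·94·0.191² = 6.8584.

6.858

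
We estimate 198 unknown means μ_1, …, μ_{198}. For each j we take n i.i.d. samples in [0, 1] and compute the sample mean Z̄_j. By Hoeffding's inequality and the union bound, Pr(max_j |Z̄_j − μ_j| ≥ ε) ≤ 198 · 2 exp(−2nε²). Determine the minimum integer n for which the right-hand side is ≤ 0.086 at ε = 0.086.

Need 2·198·exp(−2nε²) ≤ 0.086, i.e. exp(−2nε²) ≤ 0.086/396.
So 2nε² ≥ ln(396/0.086) = 8.434822.
Hence n ≥ 8.434822/(2·0.086²) = 570.229.
The smallest integer n is 571.

571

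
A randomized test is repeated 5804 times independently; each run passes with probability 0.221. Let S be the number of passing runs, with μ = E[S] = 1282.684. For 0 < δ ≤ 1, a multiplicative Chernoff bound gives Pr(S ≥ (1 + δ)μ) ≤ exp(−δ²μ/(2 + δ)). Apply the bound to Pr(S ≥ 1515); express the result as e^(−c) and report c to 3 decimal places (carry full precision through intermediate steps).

19.291

Write 1515 = (1 + δ)μ, so δ = 1515/1282.684 − 1 = 0.1811171…
Then the exponent is δ²μ/(2 + δ) = (1515 − μ)² / (μ·(2 + δ)) = 19.291215.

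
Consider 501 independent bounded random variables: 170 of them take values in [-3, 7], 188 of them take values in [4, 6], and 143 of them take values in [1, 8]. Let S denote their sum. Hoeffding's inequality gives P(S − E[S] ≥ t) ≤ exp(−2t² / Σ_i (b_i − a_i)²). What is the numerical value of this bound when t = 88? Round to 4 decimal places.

Σ(b_i − a_i)² = 170·10² + 188·2² + 143·7² = 24759.
Exponent = 2·88² / 24759 = 0.62555.
Bound = exp(−0.62555) = 0.53497.

0.5350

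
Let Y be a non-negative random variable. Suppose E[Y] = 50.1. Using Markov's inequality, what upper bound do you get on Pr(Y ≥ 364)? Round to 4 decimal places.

0.1376

Markov's inequality: for a non-negative random variable, Pr(Y ≥ a) ≤ E[Y]/a.
Here E[Y] = 50.1 and a = 364, so the bound is 50.1/364 = 0.1376.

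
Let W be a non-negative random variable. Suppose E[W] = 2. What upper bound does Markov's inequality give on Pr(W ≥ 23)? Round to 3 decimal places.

Markov's inequality: for a non-negative random variable, Pr(W ≥ a) ≤ E[W]/a.
Here E[W] = 2 and a = 23, so the bound is 2/23 = 0.0870.

0.087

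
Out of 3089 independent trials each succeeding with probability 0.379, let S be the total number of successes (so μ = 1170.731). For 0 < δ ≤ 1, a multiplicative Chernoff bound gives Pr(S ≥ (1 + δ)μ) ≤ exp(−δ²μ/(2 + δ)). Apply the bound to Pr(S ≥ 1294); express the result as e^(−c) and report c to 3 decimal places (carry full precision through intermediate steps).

Write 1294 = (1 + δ)μ, so δ = 1294/1170.731 − 1 = 0.1052923…
Then the exponent is δ²μ/(2 + δ) = (1294 − μ)² / (μ·(2 + δ)) = 6.165073.

6.165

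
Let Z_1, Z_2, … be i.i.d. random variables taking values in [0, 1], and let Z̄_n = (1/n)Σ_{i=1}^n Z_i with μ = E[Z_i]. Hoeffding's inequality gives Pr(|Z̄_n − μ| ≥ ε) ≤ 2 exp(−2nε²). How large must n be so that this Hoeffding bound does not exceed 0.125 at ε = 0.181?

43

Require 2·exp(−2nε²) ≤ 0.125, i.e. 2nε² ≥ ln(2/0.125) = 2.772589.
So n ≥ 2.772589 / (2·0.181²) = 42.315.
The smallest integer n is 43.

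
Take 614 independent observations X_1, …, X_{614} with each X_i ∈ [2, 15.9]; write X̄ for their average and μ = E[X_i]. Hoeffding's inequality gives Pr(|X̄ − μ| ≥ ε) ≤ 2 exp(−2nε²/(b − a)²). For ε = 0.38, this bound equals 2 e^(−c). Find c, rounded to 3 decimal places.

0.918

c = 2nε²/(b − a)² = 2·614·0.38² / 13.9² = 0.9178.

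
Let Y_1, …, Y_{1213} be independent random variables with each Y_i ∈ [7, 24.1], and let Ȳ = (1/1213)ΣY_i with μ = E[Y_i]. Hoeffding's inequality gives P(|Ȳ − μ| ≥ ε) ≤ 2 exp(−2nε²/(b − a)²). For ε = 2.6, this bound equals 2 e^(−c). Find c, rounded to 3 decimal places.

c = 2nε²/(b − a)² = 2·1213·2.6² / 17.1² = 56.0848.

56.085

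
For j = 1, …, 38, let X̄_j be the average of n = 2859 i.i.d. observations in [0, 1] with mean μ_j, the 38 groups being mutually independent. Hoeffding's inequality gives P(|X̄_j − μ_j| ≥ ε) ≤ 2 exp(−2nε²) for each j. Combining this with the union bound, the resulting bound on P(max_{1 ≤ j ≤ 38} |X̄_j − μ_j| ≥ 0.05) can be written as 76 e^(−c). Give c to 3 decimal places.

Union bound over the 38 events: P(max_{1 ≤ j ≤ 38} |X̄_j − μ_j| ≥ 0.05) ≤ 38·2·exp(−2nε²) = 76 exp(−2·2859·0.05²).
So c = 2·2859·0.05² = 14.2950.

14.295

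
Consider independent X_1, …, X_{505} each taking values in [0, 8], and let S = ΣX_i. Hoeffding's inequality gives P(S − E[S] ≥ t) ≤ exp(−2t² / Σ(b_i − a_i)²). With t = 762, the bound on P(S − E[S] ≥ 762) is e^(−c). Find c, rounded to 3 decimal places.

Σ(b_i − a_i)² = 505·(8)² = 32320.
c = 2t²/32320 = 2·762²/32320 = 35.9309.

35.931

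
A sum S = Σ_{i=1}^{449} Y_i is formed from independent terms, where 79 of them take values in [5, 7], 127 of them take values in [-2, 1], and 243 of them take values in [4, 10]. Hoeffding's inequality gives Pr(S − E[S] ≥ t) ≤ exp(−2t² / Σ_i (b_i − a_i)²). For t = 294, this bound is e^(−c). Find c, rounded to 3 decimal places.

16.937

Σ(b_i − a_i)² = 79·2² + 127·3² + 243·6² = 10207.
c = 2t² / 10207 = 2·294² / 10207 = 16.9366.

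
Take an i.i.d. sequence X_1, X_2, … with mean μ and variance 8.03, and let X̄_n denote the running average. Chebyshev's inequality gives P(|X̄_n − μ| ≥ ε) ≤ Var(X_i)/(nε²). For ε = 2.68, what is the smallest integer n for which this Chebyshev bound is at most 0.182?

Require 8.03/(n·2.68²) ≤ 0.182, i.e. n ≥ 8.03/(0.182·2.68²) = 6.143.
The smallest integer n is 7.

7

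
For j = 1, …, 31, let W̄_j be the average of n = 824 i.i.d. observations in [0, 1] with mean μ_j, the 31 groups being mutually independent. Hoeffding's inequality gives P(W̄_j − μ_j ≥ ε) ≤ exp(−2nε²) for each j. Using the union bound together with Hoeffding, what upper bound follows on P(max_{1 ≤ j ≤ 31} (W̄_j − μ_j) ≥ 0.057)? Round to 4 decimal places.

0.1466

Per-experiment Hoeffding bound: exp(−2·824·0.057²) = exp(−5.35435) = 0.0047275.
Union bound over 31 events: 31·0.0047275 = 0.14655.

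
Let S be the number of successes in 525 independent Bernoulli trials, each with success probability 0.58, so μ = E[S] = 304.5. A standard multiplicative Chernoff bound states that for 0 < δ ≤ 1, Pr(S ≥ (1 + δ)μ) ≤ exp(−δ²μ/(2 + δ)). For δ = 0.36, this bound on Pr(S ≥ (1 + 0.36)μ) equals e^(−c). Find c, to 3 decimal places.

16.722

c = δ²μ/(2 + δ) = 0.36²·304.5/(2 + 0.36) = 16.7217.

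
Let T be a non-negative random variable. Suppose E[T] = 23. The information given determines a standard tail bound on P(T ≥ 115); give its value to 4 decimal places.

0.2000

Only the mean of a non-negative variable is known, so Markov's inequality is the applicable tail bound.
Markov's inequality: for a non-negative random variable, P(T ≥ a) ≤ E[T]/a.
Here E[T] = 23 and a = 115, so the bound is 23/115 = 0.2000.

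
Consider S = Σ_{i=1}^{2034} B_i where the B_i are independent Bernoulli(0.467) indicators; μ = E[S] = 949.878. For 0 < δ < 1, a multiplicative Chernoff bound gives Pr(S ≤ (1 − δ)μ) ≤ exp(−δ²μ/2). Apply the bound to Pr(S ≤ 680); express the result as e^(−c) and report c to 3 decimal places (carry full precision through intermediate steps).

38.339

Write 680 = (1 − δ)μ, so δ = 1 − 680/949.878 = 0.2841186…
Then the exponent is δ²μ/2 = (μ − 680)²/(2μ) = 38.338679.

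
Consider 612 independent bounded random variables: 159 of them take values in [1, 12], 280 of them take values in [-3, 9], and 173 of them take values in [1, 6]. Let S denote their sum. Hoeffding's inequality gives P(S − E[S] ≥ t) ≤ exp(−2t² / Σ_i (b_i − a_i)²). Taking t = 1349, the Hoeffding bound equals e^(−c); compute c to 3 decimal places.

56.972

Σ(b_i − a_i)² = 159·11² + 280·12² + 173·5² = 63884.
c = 2t² / 63884 = 2·1349² / 63884 = 56.9720.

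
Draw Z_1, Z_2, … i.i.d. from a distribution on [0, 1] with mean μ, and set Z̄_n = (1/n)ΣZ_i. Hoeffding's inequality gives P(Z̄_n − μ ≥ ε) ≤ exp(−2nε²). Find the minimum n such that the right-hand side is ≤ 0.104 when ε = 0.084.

161

Require exp(−2nε²) ≤ 0.104, i.e. 2nε² ≥ ln(1/0.104) = 2.263364.
So n ≥ 2.263364 / (2·0.084²) = 160.386.
The smallest integer n is 161.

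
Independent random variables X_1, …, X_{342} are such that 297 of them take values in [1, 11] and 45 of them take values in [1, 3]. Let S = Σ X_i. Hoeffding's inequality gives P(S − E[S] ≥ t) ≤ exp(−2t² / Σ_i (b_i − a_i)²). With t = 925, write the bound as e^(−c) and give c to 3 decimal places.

Σ(b_i − a_i)² = 297·10² + 45·2² = 29880.
c = 2t² / 29880 = 2·925² / 29880 = 57.2707.

57.271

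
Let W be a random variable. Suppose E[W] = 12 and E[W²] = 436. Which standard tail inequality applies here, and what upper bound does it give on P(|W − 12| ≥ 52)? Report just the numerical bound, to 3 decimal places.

0.108

The first two moments determine the variance, so Chebyshev's inequality is the sharpest standard bound available.
Var(W) = E[W²] − (E[W])² = 436 − 144 = 292.
Chebyshev's inequality: P(|W − μ| ≥ t) ≤ Var(W)/t² = 292/2704 = 0.1080.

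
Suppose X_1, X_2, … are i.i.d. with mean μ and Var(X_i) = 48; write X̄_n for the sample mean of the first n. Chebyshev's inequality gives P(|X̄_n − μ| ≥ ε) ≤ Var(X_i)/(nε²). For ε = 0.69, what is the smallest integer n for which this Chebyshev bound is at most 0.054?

Require 48/(n·0.69²) ≤ 0.054, i.e. n ≥ 48/(0.054·0.69²) = 1867.021.
The smallest integer n is 1868.

1868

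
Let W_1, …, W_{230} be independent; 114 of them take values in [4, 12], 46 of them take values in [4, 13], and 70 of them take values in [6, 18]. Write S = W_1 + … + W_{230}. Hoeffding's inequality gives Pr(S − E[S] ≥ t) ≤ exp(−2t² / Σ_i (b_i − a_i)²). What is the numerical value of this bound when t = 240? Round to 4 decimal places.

0.0043

Σ(b_i − a_i)² = 114·8² + 46·9² + 70·12² = 21102.
Exponent = 2·240² / 21102 = 5.45920.
Bound = exp(−5.45920) = 0.00426.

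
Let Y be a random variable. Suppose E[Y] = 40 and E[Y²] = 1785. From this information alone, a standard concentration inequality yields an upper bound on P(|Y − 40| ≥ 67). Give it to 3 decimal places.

0.041

The first two moments determine the variance, so Chebyshev's inequality is the sharpest standard bound available.
Var(Y) = E[Y²] − (E[Y])² = 1785 − 1600 = 185.
Chebyshev's inequality: P(|Y − μ| ≥ t) ≤ Var(Y)/t² = 185/4489 = 0.0412.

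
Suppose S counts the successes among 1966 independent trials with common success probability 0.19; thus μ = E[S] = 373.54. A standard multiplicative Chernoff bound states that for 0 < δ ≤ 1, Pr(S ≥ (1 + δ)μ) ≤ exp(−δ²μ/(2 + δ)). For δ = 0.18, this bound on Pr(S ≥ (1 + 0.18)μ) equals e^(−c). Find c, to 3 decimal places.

5.552

c = δ²μ/(2 + δ) = 0.18²·373.54/(2 + 0.18) = 5.5517.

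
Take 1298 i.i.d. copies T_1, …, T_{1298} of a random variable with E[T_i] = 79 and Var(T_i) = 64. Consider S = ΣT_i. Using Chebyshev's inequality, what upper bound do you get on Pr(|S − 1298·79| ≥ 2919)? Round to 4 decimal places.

Var(S) = n·Var(T_i) = 1298·64 = 83072.
Chebyshev: Pr(|S − 1298·79| ≥ 2919) ≤ Var(S)/2919² = 83072/8520561 = 0.0097.

0.0097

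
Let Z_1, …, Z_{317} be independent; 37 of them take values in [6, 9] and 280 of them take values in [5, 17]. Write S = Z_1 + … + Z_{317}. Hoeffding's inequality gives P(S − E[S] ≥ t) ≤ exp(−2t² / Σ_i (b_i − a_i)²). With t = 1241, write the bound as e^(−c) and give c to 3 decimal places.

75.767

Σ(b_i − a_i)² = 37·3² + 280·12² = 40653.
c = 2t² / 40653 = 2·1241² / 40653 = 75.7672.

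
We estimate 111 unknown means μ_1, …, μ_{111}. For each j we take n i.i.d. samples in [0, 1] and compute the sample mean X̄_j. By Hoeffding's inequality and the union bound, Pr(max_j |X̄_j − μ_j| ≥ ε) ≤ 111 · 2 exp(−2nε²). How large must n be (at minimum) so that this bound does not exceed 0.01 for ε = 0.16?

196

Need 2·111·exp(−2nε²) ≤ 0.01, i.e. exp(−2nε²) ≤ 0.01/222.
So 2nε² ≥ ln(222/0.01) = 10.007848.
Hence n ≥ 10.007848/(2·0.16²) = 195.466.
The smallest integer n is 196.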